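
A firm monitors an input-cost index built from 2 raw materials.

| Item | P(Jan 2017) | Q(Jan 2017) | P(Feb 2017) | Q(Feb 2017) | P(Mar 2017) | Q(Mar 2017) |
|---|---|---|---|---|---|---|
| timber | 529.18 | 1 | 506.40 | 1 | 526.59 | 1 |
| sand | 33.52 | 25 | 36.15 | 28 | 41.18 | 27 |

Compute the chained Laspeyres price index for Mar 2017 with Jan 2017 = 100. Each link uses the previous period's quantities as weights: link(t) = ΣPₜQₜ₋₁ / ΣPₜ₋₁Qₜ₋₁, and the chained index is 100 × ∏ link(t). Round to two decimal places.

Link Jan 2017→Feb 2017:
ΣP(Feb 2017)Q(Jan 2017) = 506.40×1 + 36.15×25 = 506.4 + 903.75 = 1410.15
ΣP(Jan 2017)Q(Jan 2017) = 529.18×1 + 33.52×25 = 529.18 + 838 = 1367.18
link = 1410.15/1367.18 = 1.031430
Link Feb 2017→Mar 2017:
ΣP(Mar 2017)Q(Feb 2017) = 526.59×1 + 41.18×28 = 526.59 + 1153.04 = 1679.63
ΣP(Feb 2017)Q(Feb 2017) = 506.40×1 + 36.15×28 = 506.4 + 1012.2 = 1518.6
link = 1679.63/1518.6 = 1.106038
Chained index = 100 × 1.031430 × 1.106038 = 114.0801

114.08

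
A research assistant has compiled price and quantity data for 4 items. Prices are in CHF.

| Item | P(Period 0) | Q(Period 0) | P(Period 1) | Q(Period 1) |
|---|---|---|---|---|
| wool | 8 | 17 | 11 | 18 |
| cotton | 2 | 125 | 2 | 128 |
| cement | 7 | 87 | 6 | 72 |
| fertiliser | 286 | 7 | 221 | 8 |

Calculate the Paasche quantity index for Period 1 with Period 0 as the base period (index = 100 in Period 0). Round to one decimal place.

Paasche quantity index uses current-period prices as weights.
ΣP(Period 1)·Q(Period 1) = 11×18 + 2×128 + 6×72 + 221×8 = 198 + 256 + 432 + 1768 = 2654
ΣP(Period 1)·Q(Period 0) = 11×17 + 2×125 + 6×87 + 221×7 = 187 + 250 + 522 + 1547 = 2506
Index = 2654 / 2506 × 100 = 105.9058

105.9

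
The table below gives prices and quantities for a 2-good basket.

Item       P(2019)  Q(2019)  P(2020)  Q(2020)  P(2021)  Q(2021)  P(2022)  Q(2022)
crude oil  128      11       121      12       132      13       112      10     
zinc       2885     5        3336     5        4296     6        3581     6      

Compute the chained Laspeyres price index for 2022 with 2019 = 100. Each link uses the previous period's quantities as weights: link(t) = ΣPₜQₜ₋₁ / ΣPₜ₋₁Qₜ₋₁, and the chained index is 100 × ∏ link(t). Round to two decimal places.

120.75

Link 2019→2020:
ΣP(2020)Q(2019) = 121×11 + 3336×5 = 1331 + 16680 = 18011
ΣP(2019)Q(2019) = 128×11 + 2885×5 = 1408 + 14425 = 15833
link = 18011/15833 = 1.137561
Link 2020→2021:
ΣP(2021)Q(2020) = 132×12 + 4296×5 = 1584 + 21480 = 23064
ΣP(2020)Q(2020) = 121×12 + 3336×5 = 1452 + 16680 = 18132
link = 23064/18132 = 1.272005
Link 2021→2022:
ΣP(2022)Q(2021) = 112×13 + 3581×6 = 1456 + 21486 = 22942
ΣP(2021)Q(2021) = 132×13 + 4296×6 = 1716 + 25776 = 27492
link = 22942/27492 = 0.834497
Chained index = 100 × 1.137561 × 1.272005 × 0.834497 = 120.7504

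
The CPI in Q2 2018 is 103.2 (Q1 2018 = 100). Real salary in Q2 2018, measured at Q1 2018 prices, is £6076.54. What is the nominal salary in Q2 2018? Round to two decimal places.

6270.99

Nominal = Real × (Index/100) = 6076.54 × (103.2/100)
        = 6076.54 × 1.032 = 6270.9893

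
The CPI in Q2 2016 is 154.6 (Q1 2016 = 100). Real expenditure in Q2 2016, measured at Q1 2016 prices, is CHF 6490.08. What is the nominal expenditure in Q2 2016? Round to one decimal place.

Nominal = Real × (Index/100) = 6490.08 × (154.6/100)
        = 6490.08 × 1.546 = 10033.6637

10033.7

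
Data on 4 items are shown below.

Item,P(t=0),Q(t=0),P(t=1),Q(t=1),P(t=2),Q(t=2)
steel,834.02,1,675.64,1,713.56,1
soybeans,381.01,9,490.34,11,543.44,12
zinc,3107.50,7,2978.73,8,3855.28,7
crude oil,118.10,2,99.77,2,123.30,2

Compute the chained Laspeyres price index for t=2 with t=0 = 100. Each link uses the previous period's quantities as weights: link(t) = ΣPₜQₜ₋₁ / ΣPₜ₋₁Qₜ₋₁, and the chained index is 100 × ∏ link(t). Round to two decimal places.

124.98

Link t=0→t=1:
ΣP(t=1)Q(t=0) = 675.64×1 + 490.34×9 + 2978.73×7 + 99.77×2 = 675.64 + 4413.06 + 20851.11 + 199.54 = 26139.35
ΣP(t=0)Q(t=0) = 834.02×1 + 381.01×9 + 3107.50×7 + 118.10×2 = 834.02 + 3429.09 + 21752.5 + 236.2 = 26251.81
link = 26139.35/26251.81 = 0.995716
Link t=1→t=2:
ΣP(t=2)Q(t=1) = 713.56×1 + 543.44×11 + 3855.28×8 + 123.30×2 = 713.56 + 5977.84 + 30842.24 + 246.6 = 37780.24
ΣP(t=1)Q(t=1) = 675.64×1 + 490.34×11 + 2978.73×8 + 99.77×2 = 675.64 + 5393.74 + 23829.84 + 199.54 = 30098.76
link = 37780.24/30098.76 = 1.255209
Chained index = 100 × 0.995716 × 1.255209 = 124.9832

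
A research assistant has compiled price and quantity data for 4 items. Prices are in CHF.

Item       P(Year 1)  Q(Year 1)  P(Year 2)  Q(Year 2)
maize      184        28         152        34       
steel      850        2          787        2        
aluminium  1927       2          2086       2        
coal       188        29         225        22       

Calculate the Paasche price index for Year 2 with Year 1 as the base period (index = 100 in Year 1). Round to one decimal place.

Paasche price index uses current-period quantities as weights.
ΣP(Year 2)·Q(Year 2) = 152×34 + 787×2 + 2086×2 + 225×22 = 5168 + 1574 + 4172 + 4950 = 15864
ΣP(Year 1)·Q(Year 2) = 184×34 + 850×2 + 1927×2 + 188×22 = 6256 + 1700 + 3854 + 4136 = 15946
Index = 15864 / 15946 × 100 = 99.4858

99.5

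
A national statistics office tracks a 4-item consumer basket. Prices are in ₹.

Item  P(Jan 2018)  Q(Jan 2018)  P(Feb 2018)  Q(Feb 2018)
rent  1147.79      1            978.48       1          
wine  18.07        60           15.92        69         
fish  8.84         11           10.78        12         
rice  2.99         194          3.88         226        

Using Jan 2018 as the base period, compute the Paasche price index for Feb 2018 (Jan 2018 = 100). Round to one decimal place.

Paasche price index uses current-period quantities as weights.
ΣP(Feb 2018)·Q(Feb 2018) = 978.48×1 + 15.92×69 + 10.78×12 + 3.88×226 = 978.48 + 1098.48 + 129.36 + 876.88 = 3083.2
ΣP(Jan 2018)·Q(Feb 2018) = 1147.79×1 + 18.07×69 + 8.84×12 + 2.99×226 = 1147.79 + 1246.83 + 106.08 + 675.74 = 3176.44
Index = 3083.2 / 3176.44 × 100 = 97.0646

97.1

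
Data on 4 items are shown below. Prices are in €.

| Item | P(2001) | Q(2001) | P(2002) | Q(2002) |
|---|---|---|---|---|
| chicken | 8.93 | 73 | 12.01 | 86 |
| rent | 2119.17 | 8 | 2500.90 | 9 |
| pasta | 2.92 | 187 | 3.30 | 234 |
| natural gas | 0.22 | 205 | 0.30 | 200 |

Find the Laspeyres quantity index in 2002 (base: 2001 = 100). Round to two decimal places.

Laspeyres quantity index uses base-period prices as weights.
ΣP(2001)·Q(2002) = 8.93×86 + 2119.17×9 + 2.92×234 + 0.22×200 = 767.98 + 19072.53 + 683.28 + 44 = 20567.79
ΣP(2001)·Q(2001) = 8.93×73 + 2119.17×8 + 2.92×187 + 0.22×205 = 651.89 + 16953.36 + 546.04 + 45.1 = 18196.39
Index = 20567.79 / 18196.39 × 100 = 113.0323

113.03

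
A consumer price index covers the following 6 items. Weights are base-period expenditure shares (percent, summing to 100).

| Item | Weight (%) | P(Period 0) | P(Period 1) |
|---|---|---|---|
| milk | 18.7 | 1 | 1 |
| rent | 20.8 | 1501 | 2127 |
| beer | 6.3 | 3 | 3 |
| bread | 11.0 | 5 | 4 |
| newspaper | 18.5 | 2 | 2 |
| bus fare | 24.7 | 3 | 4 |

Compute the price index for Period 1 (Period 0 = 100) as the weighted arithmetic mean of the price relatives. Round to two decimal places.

114.71

milk: 18.7 × (1/1) = 18.7 × 1.000000 = 18.7000
rent: 20.8 × (2127/1501) = 20.8 × 1.417055 = 29.4748
beer: 6.3 × (3/3) = 6.3 × 1.000000 = 6.3000
bread: 11.0 × (4/5) = 11.0 × 0.800000 = 8.8000
newspaper: 18.5 × (2/2) = 18.5 × 1.000000 = 18.5000
bus fare: 24.7 × (4/3) = 24.7 × 1.333333 = 32.9333
Index = Σ wᵢ·(p₁ᵢ/p₀ᵢ) = 18.7000 + 29.4748 + 6.3000 + 8.8000 + 18.5000 + 32.9333 = 114.7081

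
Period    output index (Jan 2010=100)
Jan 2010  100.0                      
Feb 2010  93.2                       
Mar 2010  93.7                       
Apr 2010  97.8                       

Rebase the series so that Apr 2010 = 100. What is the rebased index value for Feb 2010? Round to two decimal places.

95.30

Rebased(Feb 2010) = 93.2 / 97.8 × 100 = 95.2965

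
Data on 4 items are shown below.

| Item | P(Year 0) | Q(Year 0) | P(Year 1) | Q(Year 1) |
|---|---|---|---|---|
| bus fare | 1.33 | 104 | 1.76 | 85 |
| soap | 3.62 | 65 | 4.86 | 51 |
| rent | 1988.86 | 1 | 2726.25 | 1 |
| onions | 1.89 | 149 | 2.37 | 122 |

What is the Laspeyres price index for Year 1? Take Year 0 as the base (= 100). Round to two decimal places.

135.33

Laspeyres price index uses base-period quantities as weights.
ΣP(Year 1)·Q(Year 0) = 1.76×104 + 4.86×65 + 2726.25×1 + 2.37×149 = 183.04 + 315.9 + 2726.25 + 353.13 = 3578.32
ΣP(Year 0)·Q(Year 0) = 1.33×104 + 3.62×65 + 1988.86×1 + 1.89×149 = 138.32 + 235.3 + 1988.86 + 281.61 = 2644.09
Index = 3578.32 / 2644.09 × 100 = 135.3328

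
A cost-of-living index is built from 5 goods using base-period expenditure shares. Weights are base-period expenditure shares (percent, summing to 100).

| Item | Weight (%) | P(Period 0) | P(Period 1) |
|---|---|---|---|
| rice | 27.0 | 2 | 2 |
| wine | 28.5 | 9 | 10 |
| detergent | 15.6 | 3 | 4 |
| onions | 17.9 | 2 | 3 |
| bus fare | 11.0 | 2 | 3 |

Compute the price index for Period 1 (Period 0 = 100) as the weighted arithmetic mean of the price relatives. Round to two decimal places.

122.82

rice: 27.0 × (2/2) = 27.0 × 1.000000 = 27.0000
wine: 28.5 × (10/9) = 28.5 × 1.111111 = 31.6667
detergent: 15.6 × (4/3) = 15.6 × 1.333333 = 20.8000
onions: 17.9 × (3/2) = 17.9 × 1.500000 = 26.8500
bus fare: 11.0 × (3/2) = 11.0 × 1.500000 = 16.5000
Index = Σ wᵢ·(p₁ᵢ/p₀ᵢ) = 27.0000 + 31.6667 + 20.8000 + 26.8500 + 16.5000 = 122.8167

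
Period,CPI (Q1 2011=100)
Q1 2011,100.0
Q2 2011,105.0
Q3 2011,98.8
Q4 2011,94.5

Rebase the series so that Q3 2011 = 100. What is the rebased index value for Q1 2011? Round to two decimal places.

101.21

Rebased(Q1 2011) = 100.0 / 98.8 × 100 = 101.2146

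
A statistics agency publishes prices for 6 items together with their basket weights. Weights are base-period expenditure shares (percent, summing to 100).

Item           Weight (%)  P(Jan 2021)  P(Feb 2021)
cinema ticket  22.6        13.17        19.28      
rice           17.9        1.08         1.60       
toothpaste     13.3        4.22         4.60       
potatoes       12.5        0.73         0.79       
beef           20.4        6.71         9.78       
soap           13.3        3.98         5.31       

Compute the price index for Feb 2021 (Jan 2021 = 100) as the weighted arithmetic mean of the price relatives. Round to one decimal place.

cinema ticket: 22.6 × (19.28/13.17) = 22.6 × 1.463933 = 33.0849
rice: 17.9 × (1.60/1.08) = 17.9 × 1.481481 = 26.5185
toothpaste: 13.3 × (4.60/4.22) = 13.3 × 1.090047 = 14.4976
potatoes: 12.5 × (0.79/0.73) = 12.5 × 1.082192 = 13.5274
beef: 20.4 × (9.78/6.71) = 20.4 × 1.457526 = 29.7335
soap: 13.3 × (5.31/3.98) = 13.3 × 1.334171 = 17.7445
Index = Σ wᵢ·(p₁ᵢ/p₀ᵢ) = 33.0849 + 26.5185 + 14.4976 + 13.5274 + 29.7335 + 17.7445 = 135.1064

135.1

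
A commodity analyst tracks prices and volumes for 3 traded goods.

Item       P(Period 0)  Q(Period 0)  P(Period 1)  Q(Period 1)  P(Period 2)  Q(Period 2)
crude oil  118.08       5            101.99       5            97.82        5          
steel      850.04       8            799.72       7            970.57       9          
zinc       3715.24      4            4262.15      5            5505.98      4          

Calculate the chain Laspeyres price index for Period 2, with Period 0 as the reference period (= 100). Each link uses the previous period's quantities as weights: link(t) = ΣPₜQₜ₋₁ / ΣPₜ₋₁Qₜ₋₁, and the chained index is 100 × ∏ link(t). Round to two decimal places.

Link Period 0→Period 1:
ΣP(Period 1)Q(Period 0) = 101.99×5 + 799.72×8 + 4262.15×4 = 509.95 + 6397.76 + 17048.6 = 23956.31
ΣP(Period 0)Q(Period 0) = 118.08×5 + 850.04×8 + 3715.24×4 = 590.4 + 6800.32 + 14860.96 = 22251.68
link = 23956.31/22251.68 = 1.076607
Link Period 1→Period 2:
ΣP(Period 2)Q(Period 1) = 97.82×5 + 970.57×7 + 5505.98×5 = 489.1 + 6793.99 + 27529.9 = 34812.99
ΣP(Period 1)Q(Period 1) = 101.99×5 + 799.72×7 + 4262.15×5 = 509.95 + 5598.04 + 21310.75 = 27418.74
link = 34812.99/27418.74 = 1.269679
Chained index = 100 × 1.076607 × 1.269679 = 136.6945

136.69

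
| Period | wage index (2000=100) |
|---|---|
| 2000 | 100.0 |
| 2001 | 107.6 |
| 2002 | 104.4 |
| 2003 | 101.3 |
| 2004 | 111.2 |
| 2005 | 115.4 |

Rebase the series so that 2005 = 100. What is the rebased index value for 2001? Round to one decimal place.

Rebased(2001) = 107.6 / 115.4 × 100 = 93.2409

93.2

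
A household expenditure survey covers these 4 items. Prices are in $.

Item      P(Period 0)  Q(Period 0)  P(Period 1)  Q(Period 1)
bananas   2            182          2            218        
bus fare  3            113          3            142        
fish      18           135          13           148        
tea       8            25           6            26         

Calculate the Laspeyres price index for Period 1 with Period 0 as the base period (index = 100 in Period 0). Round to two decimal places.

78.25

Laspeyres price index uses base-period quantities as weights.
ΣP(Period 1)·Q(Period 0) = 2×182 + 3×113 + 13×135 + 6×25 = 364 + 339 + 1755 + 150 = 2608
ΣP(Period 0)·Q(Period 0) = 2×182 + 3×113 + 18×135 + 8×25 = 364 + 339 + 2430 + 200 = 3333
Index = 2608 / 3333 × 100 = 78.2478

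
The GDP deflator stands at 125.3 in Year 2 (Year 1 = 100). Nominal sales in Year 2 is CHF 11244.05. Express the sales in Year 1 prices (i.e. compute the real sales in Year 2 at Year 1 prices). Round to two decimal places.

Real = Nominal ÷ (Index/100) = 11244.05 ÷ (125.3/100)
     = 11244.05 ÷ 1.253 = 8973.7031

8973.70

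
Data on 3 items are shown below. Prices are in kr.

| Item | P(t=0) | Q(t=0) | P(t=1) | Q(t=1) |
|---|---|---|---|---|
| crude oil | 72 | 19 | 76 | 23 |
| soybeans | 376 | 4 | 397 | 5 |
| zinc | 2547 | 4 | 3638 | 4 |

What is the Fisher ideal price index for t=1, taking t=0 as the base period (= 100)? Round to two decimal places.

Laspeyres component (base-period weights):
ΣP(t=1)Q(t=0) = 76×19 + 397×4 + 3638×4 = 1444 + 1588 + 14552 = 17584
ΣP(t=0)Q(t=0) = 72×19 + 376×4 + 2547×4 = 1368 + 1504 + 10188 = 13060
L = 17584 / 13060 × 100 = 134.6401
Paasche component (current-period weights):
ΣP(t=1)Q(t=1) = 76×23 + 397×5 + 3638×4 = 1748 + 1985 + 14552 = 18285
ΣP(t=0)Q(t=1) = 72×23 + 376×5 + 2547×4 = 1656 + 1880 + 10188 = 13724
P = 18285 / 13724 × 100 = 133.2338
Fisher = √(L × P) = √(134.6401 × 133.2338) = 133.9351

133.94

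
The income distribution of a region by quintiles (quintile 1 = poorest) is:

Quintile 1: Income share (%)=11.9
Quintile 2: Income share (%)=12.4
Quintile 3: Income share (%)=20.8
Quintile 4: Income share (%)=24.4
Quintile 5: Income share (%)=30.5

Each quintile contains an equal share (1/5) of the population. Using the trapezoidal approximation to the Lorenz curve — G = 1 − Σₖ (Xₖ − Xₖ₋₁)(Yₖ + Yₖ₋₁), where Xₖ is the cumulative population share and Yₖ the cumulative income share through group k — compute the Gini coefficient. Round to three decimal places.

Cumulative income shares Yₖ: 0.1190, 0.2430, 0.4510, 0.6950, 1.0000
Σ (Xₖ−Xₖ₋₁)(Yₖ+Yₖ₋₁) = (1/5)(0.1190+0.0000) + (1/5)(0.2430+0.1190) + (1/5)(0.4510+0.2430) + (1/5)(0.6950+0.4510) + (1/5)(1.0000+0.6950)
  = 0.0238 + 0.0724 + 0.1388 + 0.2292 + 0.3390 = 0.8032
G = 1 − 0.8032 = 0.1968

0.197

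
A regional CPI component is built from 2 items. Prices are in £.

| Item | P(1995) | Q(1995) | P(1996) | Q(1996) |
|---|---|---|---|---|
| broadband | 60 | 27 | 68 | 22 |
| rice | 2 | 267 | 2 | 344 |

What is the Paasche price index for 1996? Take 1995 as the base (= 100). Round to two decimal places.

108.76

Paasche price index uses current-period quantities as weights.
ΣP(1996)·Q(1996) = 68×22 + 2×344 = 1496 + 688 = 2184
ΣP(1995)·Q(1996) = 60×22 + 2×344 = 1320 + 688 = 2008
Index = 2184 / 2008 × 100 = 108.7649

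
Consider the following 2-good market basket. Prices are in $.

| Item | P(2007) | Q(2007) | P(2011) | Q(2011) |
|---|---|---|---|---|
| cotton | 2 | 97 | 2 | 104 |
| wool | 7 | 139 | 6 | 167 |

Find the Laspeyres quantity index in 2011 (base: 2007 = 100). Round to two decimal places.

117.99

Laspeyres quantity index uses base-period prices as weights.
ΣP(2007)·Q(2011) = 2×104 + 7×167 = 208 + 1169 = 1377
ΣP(2007)·Q(2007) = 2×97 + 7×139 = 194 + 973 = 1167
Index = 1377 / 1167 × 100 = 117.9949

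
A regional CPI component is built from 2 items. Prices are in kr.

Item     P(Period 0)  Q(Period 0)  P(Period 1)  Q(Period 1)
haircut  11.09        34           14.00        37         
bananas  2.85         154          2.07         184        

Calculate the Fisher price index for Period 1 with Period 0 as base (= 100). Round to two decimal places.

Laspeyres component (base-period weights):
ΣP(Period 1)Q(Period 0) = 14.00×34 + 2.07×154 = 476 + 318.78 = 794.78
ΣP(Period 0)Q(Period 0) = 11.09×34 + 2.85×154 = 377.06 + 438.9 = 815.96
L = 794.78 / 815.96 × 100 = 97.4043
Paasche component (current-period weights):
ΣP(Period 1)Q(Period 1) = 14.00×37 + 2.07×184 = 518 + 380.88 = 898.88
ΣP(Period 0)Q(Period 1) = 11.09×37 + 2.85×184 = 410.33 + 524.4 = 934.73
P = 898.88 / 934.73 × 100 = 96.1647
Fisher = √(L × P) = √(97.4043 × 96.1647) = 96.7825

96.78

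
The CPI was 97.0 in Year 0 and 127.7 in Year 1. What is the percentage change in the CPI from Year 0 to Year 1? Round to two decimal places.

Change = (127.7 − 97.0) / 97.0 × 100
       = 30.7 / 97.0 × 100 = 31.6495%

31.65%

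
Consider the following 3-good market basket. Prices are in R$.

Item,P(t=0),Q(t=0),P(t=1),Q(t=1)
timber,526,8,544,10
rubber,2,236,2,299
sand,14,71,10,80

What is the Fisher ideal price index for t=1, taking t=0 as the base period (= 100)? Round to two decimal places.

Laspeyres component (base-period weights):
ΣP(t=1)Q(t=0) = 544×8 + 2×236 + 10×71 = 4352 + 472 + 710 = 5534
ΣP(t=0)Q(t=0) = 526×8 + 2×236 + 14×71 = 4208 + 472 + 994 = 5674
L = 5534 / 5674 × 100 = 97.5326
Paasche component (current-period weights):
ΣP(t=1)Q(t=1) = 544×10 + 2×299 + 10×80 = 5440 + 598 + 800 = 6838
ΣP(t=0)Q(t=1) = 526×10 + 2×299 + 14×80 = 5260 + 598 + 1120 = 6978
P = 6838 / 6978 × 100 = 97.9937
Fisher = √(L × P) = √(97.5326 × 97.9937) = 97.7629

97.76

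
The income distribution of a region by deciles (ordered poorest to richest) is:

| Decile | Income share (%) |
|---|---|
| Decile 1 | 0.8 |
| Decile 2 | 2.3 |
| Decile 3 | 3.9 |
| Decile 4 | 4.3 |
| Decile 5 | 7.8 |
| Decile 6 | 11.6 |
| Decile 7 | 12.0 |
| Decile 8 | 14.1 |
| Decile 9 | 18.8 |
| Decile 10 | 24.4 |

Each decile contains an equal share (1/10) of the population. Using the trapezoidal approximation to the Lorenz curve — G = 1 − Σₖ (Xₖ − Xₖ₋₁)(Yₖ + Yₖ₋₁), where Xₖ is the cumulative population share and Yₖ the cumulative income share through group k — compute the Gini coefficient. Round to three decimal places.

0.406

Cumulative income shares Yₖ: 0.0080, 0.0310, 0.0700, 0.1130, 0.1910, 0.3070, 0.4270, 0.5680, 0.7560, 1.0000
Σ (Xₖ−Xₖ₋₁)(Yₖ+Yₖ₋₁) = (1/10)(0.0080+0.0000) + (1/10)(0.0310+0.0080) + (1/10)(0.0700+0.0310) + (1/10)(0.1130+0.0700) + (1/10)(0.1910+0.1130) + (1/10)(0.3070+0.1910) + (1/10)(0.4270+0.3070) + (1/10)(0.5680+0.4270) + (1/10)(0.7560+0.5680) + (1/10)(1.0000+0.7560)
  = 0.0008 + 0.0039 + 0.0101 + 0.0183 + 0.0304 + 0.0498 + 0.0734 + 0.0995 + 0.1324 + 0.1756 = 0.5942
G = 1 − 0.5942 = 0.4058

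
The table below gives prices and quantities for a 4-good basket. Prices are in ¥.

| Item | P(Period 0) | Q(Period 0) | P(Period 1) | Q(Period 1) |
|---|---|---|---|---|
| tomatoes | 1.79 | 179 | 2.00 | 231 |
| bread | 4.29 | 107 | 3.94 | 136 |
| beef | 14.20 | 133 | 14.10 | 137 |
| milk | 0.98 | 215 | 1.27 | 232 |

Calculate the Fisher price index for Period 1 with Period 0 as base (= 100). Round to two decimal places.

101.71

Laspeyres component (base-period weights):
ΣP(Period 1)Q(Period 0) = 2.00×179 + 3.94×107 + 14.10×133 + 1.27×215 = 358 + 421.58 + 1875.3 + 273.05 = 2927.93
ΣP(Period 0)Q(Period 0) = 1.79×179 + 4.29×107 + 14.20×133 + 0.98×215 = 320.41 + 459.03 + 1888.6 + 210.7 = 2878.74
L = 2927.93 / 2878.74 × 100 = 101.7087
Paasche component (current-period weights):
ΣP(Period 1)Q(Period 1) = 2.00×231 + 3.94×136 + 14.10×137 + 1.27×232 = 462 + 535.84 + 1931.7 + 294.64 = 3224.18
ΣP(Period 0)Q(Period 1) = 1.79×231 + 4.29×136 + 14.20×137 + 0.98×232 = 413.49 + 583.44 + 1945.4 + 227.36 = 3169.69
P = 3224.18 / 3169.69 × 100 = 101.7191
Fisher = √(L × P) = √(101.7087 × 101.7191) = 101.7139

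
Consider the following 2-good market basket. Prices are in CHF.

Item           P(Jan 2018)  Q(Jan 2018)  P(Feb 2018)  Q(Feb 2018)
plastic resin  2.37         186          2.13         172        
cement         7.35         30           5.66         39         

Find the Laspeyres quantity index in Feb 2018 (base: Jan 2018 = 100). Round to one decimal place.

Laspeyres quantity index uses base-period prices as weights.
ΣP(Jan 2018)·Q(Feb 2018) = 2.37×172 + 7.35×39 = 407.64 + 286.65 = 694.29
ΣP(Jan 2018)·Q(Jan 2018) = 2.37×186 + 7.35×30 = 440.82 + 220.5 = 661.32
Index = 694.29 / 661.32 × 100 = 104.9855

105.0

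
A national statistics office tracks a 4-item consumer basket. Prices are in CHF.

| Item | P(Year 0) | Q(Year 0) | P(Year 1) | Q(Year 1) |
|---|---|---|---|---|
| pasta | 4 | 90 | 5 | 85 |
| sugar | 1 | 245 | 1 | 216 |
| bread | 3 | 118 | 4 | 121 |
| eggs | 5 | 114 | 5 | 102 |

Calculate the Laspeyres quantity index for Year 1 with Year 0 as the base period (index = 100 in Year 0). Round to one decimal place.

93.5

Laspeyres quantity index uses base-period prices as weights.
ΣP(Year 0)·Q(Year 1) = 4×85 + 1×216 + 3×121 + 5×102 = 340 + 216 + 363 + 510 = 1429
ΣP(Year 0)·Q(Year 0) = 4×90 + 1×245 + 3×118 + 5×114 = 360 + 245 + 354 + 570 = 1529
Index = 1429 / 1529 × 100 = 93.4598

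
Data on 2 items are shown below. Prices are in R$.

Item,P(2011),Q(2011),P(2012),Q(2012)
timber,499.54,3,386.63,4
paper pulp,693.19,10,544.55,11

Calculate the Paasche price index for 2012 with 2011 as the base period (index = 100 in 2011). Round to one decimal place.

78.3

Paasche price index uses current-period quantities as weights.
ΣP(2012)·Q(2012) = 386.63×4 + 544.55×11 = 1546.52 + 5990.05 = 7536.57
ΣP(2011)·Q(2012) = 499.54×4 + 693.19×11 = 1998.16 + 7625.09 = 9623.25
Index = 7536.57 / 9623.25 × 100 = 78.3163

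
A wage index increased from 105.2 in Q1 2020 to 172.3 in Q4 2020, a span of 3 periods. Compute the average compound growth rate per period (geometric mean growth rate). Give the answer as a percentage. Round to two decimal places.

Growth factor = (172.3/105.2)^(1/3) = (1.637833)^(1/3) = 1.178754
Growth rate = 1.178754 − 1 = 0.178754 = 17.8754%

17.88%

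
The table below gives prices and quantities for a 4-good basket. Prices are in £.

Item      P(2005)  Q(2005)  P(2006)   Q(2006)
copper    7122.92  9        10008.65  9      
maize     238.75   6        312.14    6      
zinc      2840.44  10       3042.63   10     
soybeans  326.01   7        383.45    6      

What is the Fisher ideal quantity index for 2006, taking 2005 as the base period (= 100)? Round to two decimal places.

99.68

Laspeyres component (base-period weights):
ΣP(2005)Q(2006) = 7122.92×9 + 238.75×6 + 2840.44×10 + 326.01×6 = 64106.28 + 1432.5 + 28404.4 + 1956.06 = 95899.24
ΣP(2005)Q(2005) = 7122.92×9 + 238.75×6 + 2840.44×10 + 326.01×7 = 64106.28 + 1432.5 + 28404.4 + 2282.07 = 96225.25
L = 95899.24 / 96225.25 × 100 = 99.6612
Paasche component (current-period weights):
ΣP(2006)Q(2006) = 10008.65×9 + 312.14×6 + 3042.63×10 + 383.45×6 = 90077.85 + 1872.84 + 30426.3 + 2300.7 = 124677.69
ΣP(2006)Q(2005) = 10008.65×9 + 312.14×6 + 3042.63×10 + 383.45×7 = 90077.85 + 1872.84 + 30426.3 + 2684.15 = 125061.14
P = 124677.69 / 125061.14 × 100 = 99.6934
Fisher = √(L × P) = √(99.6612 × 99.6934) = 99.6773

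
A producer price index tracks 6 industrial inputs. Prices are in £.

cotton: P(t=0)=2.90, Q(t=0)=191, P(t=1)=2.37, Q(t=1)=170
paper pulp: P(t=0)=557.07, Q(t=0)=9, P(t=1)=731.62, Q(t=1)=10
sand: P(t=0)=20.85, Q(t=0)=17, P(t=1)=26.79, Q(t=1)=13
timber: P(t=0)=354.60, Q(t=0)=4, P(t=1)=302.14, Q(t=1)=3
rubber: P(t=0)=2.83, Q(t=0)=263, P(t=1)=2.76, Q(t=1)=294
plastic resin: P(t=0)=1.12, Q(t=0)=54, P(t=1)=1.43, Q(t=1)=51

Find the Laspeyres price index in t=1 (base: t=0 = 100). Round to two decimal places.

Laspeyres price index uses base-period quantities as weights.
ΣP(t=1)·Q(t=0) = 2.37×191 + 731.62×9 + 26.79×17 + 302.14×4 + 2.76×263 + 1.43×54 = 452.67 + 6584.58 + 455.43 + 1208.56 + 725.88 + 77.22 = 9504.34
ΣP(t=0)·Q(t=0) = 2.90×191 + 557.07×9 + 20.85×17 + 354.60×4 + 2.83×263 + 1.12×54 = 553.9 + 5013.63 + 354.45 + 1418.4 + 744.29 + 60.48 = 8145.15
Index = 9504.34 / 8145.15 × 100 = 116.6871

116.69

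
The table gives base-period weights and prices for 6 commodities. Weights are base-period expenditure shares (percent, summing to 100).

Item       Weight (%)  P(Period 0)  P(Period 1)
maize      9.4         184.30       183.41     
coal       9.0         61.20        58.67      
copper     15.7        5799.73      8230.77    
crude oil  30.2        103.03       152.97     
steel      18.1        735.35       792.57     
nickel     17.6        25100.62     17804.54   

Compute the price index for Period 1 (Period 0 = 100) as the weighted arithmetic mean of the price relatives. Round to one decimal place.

117.1

maize: 9.4 × (183.41/184.30) = 9.4 × 0.995171 = 9.3546
coal: 9.0 × (58.67/61.20) = 9.0 × 0.958660 = 8.6279
copper: 15.7 × (8230.77/5799.73) = 15.7 × 1.419164 = 22.2809
crude oil: 30.2 × (152.97/103.03) = 30.2 × 1.484713 = 44.8383
steel: 18.1 × (792.57/735.35) = 18.1 × 1.077813 = 19.5084
nickel: 17.6 × (17804.54/25100.62) = 17.6 × 0.709327 = 12.4841
Index = Σ wᵢ·(p₁ᵢ/p₀ᵢ) = 9.3546 + 8.6279 + 22.2809 + 44.8383 + 19.5084 + 12.4841 = 117.0943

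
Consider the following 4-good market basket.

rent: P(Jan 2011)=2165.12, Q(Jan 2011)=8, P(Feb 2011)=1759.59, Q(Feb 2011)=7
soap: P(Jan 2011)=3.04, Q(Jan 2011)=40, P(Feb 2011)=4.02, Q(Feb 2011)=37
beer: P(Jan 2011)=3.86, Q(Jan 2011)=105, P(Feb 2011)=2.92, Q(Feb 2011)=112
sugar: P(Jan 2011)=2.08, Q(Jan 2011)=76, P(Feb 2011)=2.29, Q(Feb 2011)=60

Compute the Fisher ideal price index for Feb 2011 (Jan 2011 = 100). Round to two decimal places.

Laspeyres component (base-period weights):
ΣP(Feb 2011)Q(Jan 2011) = 1759.59×8 + 4.02×40 + 2.92×105 + 2.29×76 = 14076.72 + 160.8 + 306.6 + 174.04 = 14718.16
ΣP(Jan 2011)Q(Jan 2011) = 2165.12×8 + 3.04×40 + 3.86×105 + 2.08×76 = 17320.96 + 121.6 + 405.3 + 158.08 = 18005.94
L = 14718.16 / 18005.94 × 100 = 81.7406
Paasche component (current-period weights):
ΣP(Feb 2011)Q(Feb 2011) = 1759.59×7 + 4.02×37 + 2.92×112 + 2.29×60 = 12317.13 + 148.74 + 327.04 + 137.4 = 12930.31
ΣP(Jan 2011)Q(Feb 2011) = 2165.12×7 + 3.04×37 + 3.86×112 + 2.08×60 = 15155.84 + 112.48 + 432.32 + 124.8 = 15825.44
P = 12930.31 / 15825.44 × 100 = 81.7058
Fisher = √(L × P) = √(81.7406 × 81.7058) = 81.7232

81.72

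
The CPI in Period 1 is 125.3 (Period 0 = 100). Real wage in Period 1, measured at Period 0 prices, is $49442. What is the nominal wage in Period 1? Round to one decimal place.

Nominal = Real × (Index/100) = 49442 × (125.3/100)
        = 49442 × 1.253 = 61950.8260

61950.8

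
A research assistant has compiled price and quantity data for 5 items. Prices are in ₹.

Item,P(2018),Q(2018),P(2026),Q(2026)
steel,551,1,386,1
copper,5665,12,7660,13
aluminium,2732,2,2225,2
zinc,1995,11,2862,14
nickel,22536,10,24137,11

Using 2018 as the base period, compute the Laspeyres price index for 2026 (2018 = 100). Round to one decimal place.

115.0

Laspeyres price index uses base-period quantities as weights.
ΣP(2026)·Q(2018) = 386×1 + 7660×12 + 2225×2 + 2862×11 + 24137×10 = 386 + 91920 + 4450 + 31482 + 241370 = 369608
ΣP(2018)·Q(2018) = 551×1 + 5665×12 + 2732×2 + 1995×11 + 22536×10 = 551 + 67980 + 5464 + 21945 + 225360 = 321300
Index = 369608 / 321300 × 100 = 115.0352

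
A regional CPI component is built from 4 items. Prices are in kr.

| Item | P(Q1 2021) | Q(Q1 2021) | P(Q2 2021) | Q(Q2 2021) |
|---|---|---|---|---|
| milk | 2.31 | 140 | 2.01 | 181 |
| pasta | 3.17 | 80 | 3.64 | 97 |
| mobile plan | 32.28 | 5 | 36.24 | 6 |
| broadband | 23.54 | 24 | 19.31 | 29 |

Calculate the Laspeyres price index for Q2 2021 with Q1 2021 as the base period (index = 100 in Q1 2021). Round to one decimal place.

Laspeyres price index uses base-period quantities as weights.
ΣP(Q2 2021)·Q(Q1 2021) = 2.01×140 + 3.64×80 + 36.24×5 + 19.31×24 = 281.4 + 291.2 + 181.2 + 463.44 = 1217.24
ΣP(Q1 2021)·Q(Q1 2021) = 2.31×140 + 3.17×80 + 32.28×5 + 23.54×24 = 323.4 + 253.6 + 161.4 + 564.96 = 1303.36
Index = 1217.24 / 1303.36 × 100 = 93.3925

93.4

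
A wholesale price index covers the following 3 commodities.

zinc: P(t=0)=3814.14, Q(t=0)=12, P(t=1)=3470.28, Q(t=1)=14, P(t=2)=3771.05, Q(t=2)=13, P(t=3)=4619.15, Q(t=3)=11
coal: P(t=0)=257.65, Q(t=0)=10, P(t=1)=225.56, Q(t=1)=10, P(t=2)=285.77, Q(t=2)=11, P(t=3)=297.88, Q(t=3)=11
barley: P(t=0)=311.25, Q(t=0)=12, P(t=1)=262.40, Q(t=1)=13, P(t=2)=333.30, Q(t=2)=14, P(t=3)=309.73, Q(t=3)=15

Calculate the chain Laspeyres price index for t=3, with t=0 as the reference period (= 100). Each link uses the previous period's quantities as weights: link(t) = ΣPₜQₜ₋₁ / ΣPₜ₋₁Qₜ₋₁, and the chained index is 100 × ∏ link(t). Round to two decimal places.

118.92

Link t=0→t=1:
ΣP(t=1)Q(t=0) = 3470.28×12 + 225.56×10 + 262.40×12 = 41643.36 + 2255.6 + 3148.8 = 47047.76
ΣP(t=0)Q(t=0) = 3814.14×12 + 257.65×10 + 311.25×12 = 45769.68 + 2576.5 + 3735 = 52081.18
link = 47047.76/52081.18 = 0.903354
Link t=1→t=2:
ΣP(t=2)Q(t=1) = 3771.05×14 + 285.77×10 + 333.30×13 = 52794.7 + 2857.7 + 4332.9 = 59985.3
ΣP(t=1)Q(t=1) = 3470.28×14 + 225.56×10 + 262.40×13 = 48583.92 + 2255.6 + 3411.2 = 54250.72
link = 59985.3/54250.72 = 1.105705
Link t=2→t=3:
ΣP(t=3)Q(t=2) = 4619.15×13 + 297.88×11 + 309.73×14 = 60048.95 + 3276.68 + 4336.22 = 67661.85
ΣP(t=2)Q(t=2) = 3771.05×13 + 285.77×11 + 333.30×14 = 49023.65 + 3143.47 + 4666.2 = 56833.32
link = 67661.85/56833.32 = 1.190531
Chained index = 100 × 0.903354 × 1.105705 × 1.190531 = 118.9155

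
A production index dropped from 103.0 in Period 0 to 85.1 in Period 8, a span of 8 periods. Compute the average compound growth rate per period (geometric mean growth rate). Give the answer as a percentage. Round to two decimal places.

-2.36%

Growth factor = (85.1/103.0)^(1/8) = (0.826214)^(1/8) = 0.976420
Growth rate = 0.976420 − 1 = -0.023580 = -2.3580%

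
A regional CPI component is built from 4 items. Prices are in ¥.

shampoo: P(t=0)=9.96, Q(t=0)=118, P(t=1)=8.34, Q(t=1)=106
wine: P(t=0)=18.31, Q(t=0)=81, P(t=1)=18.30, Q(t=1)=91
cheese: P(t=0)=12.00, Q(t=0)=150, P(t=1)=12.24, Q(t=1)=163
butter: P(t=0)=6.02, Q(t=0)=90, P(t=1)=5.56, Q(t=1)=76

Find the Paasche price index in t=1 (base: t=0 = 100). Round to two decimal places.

Paasche price index uses current-period quantities as weights.
ΣP(t=1)·Q(t=1) = 8.34×106 + 18.30×91 + 12.24×163 + 5.56×76 = 884.04 + 1665.3 + 1995.12 + 422.56 = 4967.02
ΣP(t=0)·Q(t=1) = 9.96×106 + 18.31×91 + 12.00×163 + 6.02×76 = 1055.76 + 1666.21 + 1956 + 457.52 = 5135.49
Index = 4967.02 / 5135.49 × 100 = 96.7195

96.72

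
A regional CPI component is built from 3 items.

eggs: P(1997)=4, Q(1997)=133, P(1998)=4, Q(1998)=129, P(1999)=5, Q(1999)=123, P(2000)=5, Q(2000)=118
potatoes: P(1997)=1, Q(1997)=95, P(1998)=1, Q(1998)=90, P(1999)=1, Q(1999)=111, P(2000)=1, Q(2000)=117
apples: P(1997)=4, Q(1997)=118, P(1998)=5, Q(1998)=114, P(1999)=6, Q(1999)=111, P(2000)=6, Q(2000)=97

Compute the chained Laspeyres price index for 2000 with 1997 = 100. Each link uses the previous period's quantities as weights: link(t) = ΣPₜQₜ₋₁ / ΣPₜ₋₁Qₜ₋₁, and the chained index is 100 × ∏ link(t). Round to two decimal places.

133.62

Link 1997→1998:
ΣP(1998)Q(1997) = 4×133 + 1×95 + 5×118 = 532 + 95 + 590 = 1217
ΣP(1997)Q(1997) = 4×133 + 1×95 + 4×118 = 532 + 95 + 472 = 1099
link = 1217/1099 = 1.107370
Link 1998→1999:
ΣP(1999)Q(1998) = 5×129 + 1×90 + 6×114 = 645 + 90 + 684 = 1419
ΣP(1998)Q(1998) = 4×129 + 1×90 + 5×114 = 516 + 90 + 570 = 1176
link = 1419/1176 = 1.206633
Link 1999→2000:
ΣP(2000)Q(1999) = 5×123 + 1×111 + 6×111 = 615 + 111 + 666 = 1392
ΣP(1999)Q(1999) = 5×123 + 1×111 + 6×111 = 615 + 111 + 666 = 1392
link = 1392/1392 = 1.000000
Chained index = 100 × 1.107370 × 1.206633 × 1.000000 = 133.6189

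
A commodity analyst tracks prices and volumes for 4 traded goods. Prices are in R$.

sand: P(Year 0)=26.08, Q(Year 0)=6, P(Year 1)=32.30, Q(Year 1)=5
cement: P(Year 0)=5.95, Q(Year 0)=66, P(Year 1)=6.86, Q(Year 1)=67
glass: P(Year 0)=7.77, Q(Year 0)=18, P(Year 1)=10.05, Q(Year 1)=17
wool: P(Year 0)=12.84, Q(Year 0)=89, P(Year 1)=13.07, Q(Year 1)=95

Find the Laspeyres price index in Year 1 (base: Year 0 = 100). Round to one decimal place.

108.7

Laspeyres price index uses base-period quantities as weights.
ΣP(Year 1)·Q(Year 0) = 32.30×6 + 6.86×66 + 10.05×18 + 13.07×89 = 193.8 + 452.76 + 180.9 + 1163.23 = 1990.69
ΣP(Year 0)·Q(Year 0) = 26.08×6 + 5.95×66 + 7.77×18 + 12.84×89 = 156.48 + 392.7 + 139.86 + 1142.76 = 1831.8
Index = 1990.69 / 1831.8 × 100 = 108.6740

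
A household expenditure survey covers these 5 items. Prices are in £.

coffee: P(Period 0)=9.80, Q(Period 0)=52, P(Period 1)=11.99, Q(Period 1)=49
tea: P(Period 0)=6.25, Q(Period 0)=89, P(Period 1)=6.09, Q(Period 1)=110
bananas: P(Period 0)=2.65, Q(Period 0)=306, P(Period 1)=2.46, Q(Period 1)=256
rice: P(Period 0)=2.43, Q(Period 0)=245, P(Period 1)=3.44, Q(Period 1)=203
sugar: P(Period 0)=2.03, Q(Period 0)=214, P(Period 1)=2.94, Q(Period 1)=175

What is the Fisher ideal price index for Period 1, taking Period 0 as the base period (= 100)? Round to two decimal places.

115.84

Laspeyres component (base-period weights):
ΣP(Period 1)Q(Period 0) = 11.99×52 + 6.09×89 + 2.46×306 + 3.44×245 + 2.94×214 = 623.48 + 542.01 + 752.76 + 842.8 + 629.16 = 3390.21
ΣP(Period 0)Q(Period 0) = 9.80×52 + 6.25×89 + 2.65×306 + 2.43×245 + 2.03×214 = 509.6 + 556.25 + 810.9 + 595.35 + 434.42 = 2906.52
L = 3390.21 / 2906.52 × 100 = 116.6416
Paasche component (current-period weights):
ΣP(Period 1)Q(Period 1) = 11.99×49 + 6.09×110 + 2.46×256 + 3.44×203 + 2.94×175 = 587.51 + 669.9 + 629.76 + 698.32 + 514.5 = 3099.99
ΣP(Period 0)Q(Period 1) = 9.80×49 + 6.25×110 + 2.65×256 + 2.43×203 + 2.03×175 = 480.2 + 687.5 + 678.4 + 493.29 + 355.25 = 2694.64
P = 3099.99 / 2694.64 × 100 = 115.0428
Fisher = √(L × P) = √(116.6416 × 115.0428) = 115.8394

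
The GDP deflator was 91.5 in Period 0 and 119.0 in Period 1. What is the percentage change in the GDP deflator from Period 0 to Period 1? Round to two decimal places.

Change = (119.0 − 91.5) / 91.5 × 100
       = 27.5 / 91.5 × 100 = 30.0546%

30.05%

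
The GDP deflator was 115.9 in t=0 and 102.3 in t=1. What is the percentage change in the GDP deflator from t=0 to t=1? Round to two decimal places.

Change = (102.3 − 115.9) / 115.9 × 100
       = -13.6 / 115.9 × 100 = -11.7343%

-11.73%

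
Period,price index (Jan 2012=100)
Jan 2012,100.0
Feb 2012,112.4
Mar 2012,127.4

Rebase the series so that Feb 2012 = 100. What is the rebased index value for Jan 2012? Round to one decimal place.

89.0

Rebased(Jan 2012) = 100.0 / 112.4 × 100 = 88.9680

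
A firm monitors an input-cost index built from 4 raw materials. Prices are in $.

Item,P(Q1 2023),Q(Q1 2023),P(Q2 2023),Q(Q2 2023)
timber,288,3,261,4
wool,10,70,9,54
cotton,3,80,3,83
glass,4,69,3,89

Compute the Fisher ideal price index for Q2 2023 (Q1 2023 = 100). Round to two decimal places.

Laspeyres component (base-period weights):
ΣP(Q2 2023)Q(Q1 2023) = 261×3 + 9×70 + 3×80 + 3×69 = 783 + 630 + 240 + 207 = 1860
ΣP(Q1 2023)Q(Q1 2023) = 288×3 + 10×70 + 3×80 + 4×69 = 864 + 700 + 240 + 276 = 2080
L = 1860 / 2080 × 100 = 89.4231
Paasche component (current-period weights):
ΣP(Q2 2023)Q(Q2 2023) = 261×4 + 9×54 + 3×83 + 3×89 = 1044 + 486 + 249 + 267 = 2046
ΣP(Q1 2023)Q(Q2 2023) = 288×4 + 10×54 + 3×83 + 4×89 = 1152 + 540 + 249 + 356 = 2297
P = 2046 / 2297 × 100 = 89.0727
Fisher = √(L × P) = √(89.4231 × 89.0727) = 89.2477

89.25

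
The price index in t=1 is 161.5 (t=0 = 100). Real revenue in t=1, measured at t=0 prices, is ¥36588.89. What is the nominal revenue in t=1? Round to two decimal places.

Nominal = Real × (Index/100) = 36588.89 × (161.5/100)
        = 36588.89 × 1.615 = 59091.0573

59091.06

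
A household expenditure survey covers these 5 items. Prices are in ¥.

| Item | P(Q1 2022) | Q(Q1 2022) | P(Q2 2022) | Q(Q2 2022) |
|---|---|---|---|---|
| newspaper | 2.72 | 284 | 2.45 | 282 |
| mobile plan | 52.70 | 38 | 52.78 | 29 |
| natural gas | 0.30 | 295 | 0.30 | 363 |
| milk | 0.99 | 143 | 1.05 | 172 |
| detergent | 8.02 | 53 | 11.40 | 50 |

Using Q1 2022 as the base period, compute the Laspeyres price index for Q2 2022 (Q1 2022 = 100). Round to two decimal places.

Laspeyres price index uses base-period quantities as weights.
ΣP(Q2 2022)·Q(Q1 2022) = 2.45×284 + 52.78×38 + 0.30×295 + 1.05×143 + 11.40×53 = 695.8 + 2005.64 + 88.5 + 150.15 + 604.2 = 3544.29
ΣP(Q1 2022)·Q(Q1 2022) = 2.72×284 + 52.70×38 + 0.30×295 + 0.99×143 + 8.02×53 = 772.48 + 2002.6 + 88.5 + 141.57 + 425.06 = 3430.21
Index = 3544.29 / 3430.21 × 100 = 103.3257

103.33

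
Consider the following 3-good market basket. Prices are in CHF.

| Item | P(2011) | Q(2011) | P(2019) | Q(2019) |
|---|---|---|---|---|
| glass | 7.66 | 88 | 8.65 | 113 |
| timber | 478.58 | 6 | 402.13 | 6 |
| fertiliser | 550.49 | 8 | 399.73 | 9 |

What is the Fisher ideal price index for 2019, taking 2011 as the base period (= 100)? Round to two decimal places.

Laspeyres component (base-period weights):
ΣP(2019)Q(2011) = 8.65×88 + 402.13×6 + 399.73×8 = 761.2 + 2412.78 + 3197.84 = 6371.82
ΣP(2011)Q(2011) = 7.66×88 + 478.58×6 + 550.49×8 = 674.08 + 2871.48 + 4403.92 = 7949.48
L = 6371.82 / 7949.48 × 100 = 80.1539
Paasche component (current-period weights):
ΣP(2019)Q(2019) = 8.65×113 + 402.13×6 + 399.73×9 = 977.45 + 2412.78 + 3597.57 = 6987.8
ΣP(2011)Q(2019) = 7.66×113 + 478.58×6 + 550.49×9 = 865.58 + 2871.48 + 4954.41 = 8691.47
P = 6987.8 / 8691.47 × 100 = 80.3984
Fisher = √(L × P) = √(80.1539 × 80.3984) = 80.2761

80.28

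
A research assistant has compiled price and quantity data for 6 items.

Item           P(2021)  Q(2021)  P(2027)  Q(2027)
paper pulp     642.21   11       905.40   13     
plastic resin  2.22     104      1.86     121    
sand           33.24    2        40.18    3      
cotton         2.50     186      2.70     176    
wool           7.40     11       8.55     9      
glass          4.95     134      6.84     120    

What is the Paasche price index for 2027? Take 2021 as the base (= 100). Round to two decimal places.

Paasche price index uses current-period quantities as weights.
ΣP(2027)·Q(2027) = 905.40×13 + 1.86×121 + 40.18×3 + 2.70×176 + 8.55×9 + 6.84×120 = 11770.2 + 225.06 + 120.54 + 475.2 + 76.95 + 820.8 = 13488.75
ΣP(2021)·Q(2027) = 642.21×13 + 2.22×121 + 33.24×3 + 2.50×176 + 7.40×9 + 4.95×120 = 8348.73 + 268.62 + 99.72 + 440 + 66.6 + 594 = 9817.67
Index = 13488.75 / 9817.67 × 100 = 137.3926

137.39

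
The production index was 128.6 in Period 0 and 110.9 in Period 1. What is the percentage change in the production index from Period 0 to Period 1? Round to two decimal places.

-13.76%

Change = (110.9 − 128.6) / 128.6 × 100
       = -17.7 / 128.6 × 100 = -13.7636%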